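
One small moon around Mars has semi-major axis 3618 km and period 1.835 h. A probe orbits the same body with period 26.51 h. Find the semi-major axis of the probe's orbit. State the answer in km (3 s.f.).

a₂ ≈ 21500 km

Kepler's third law: a³ ∝ T², so a₂ = a₁ (T₂/T₁)^(2/3).
T₂/T₁ = 14.45, (T₂/T₁)^(2/3) = 5.932.
a₂ = 3618 × 5.932 = 21460 km.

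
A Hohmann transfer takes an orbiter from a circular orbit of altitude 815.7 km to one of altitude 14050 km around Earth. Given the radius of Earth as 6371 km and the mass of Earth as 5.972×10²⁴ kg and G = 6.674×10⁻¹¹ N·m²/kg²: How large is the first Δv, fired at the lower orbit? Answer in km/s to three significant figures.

Δv ≈ 1.61 km/s

μ = GM = 6.674×10⁻¹¹ × 5.972×10²⁴ = 3.986×10¹⁴ m³/s².
r₁ = 6371 + 815.7 = 7186.7 km = 7.1867×10⁶ m.
r₂ = 6371 + 14050 = 20421 km = 2.0421×10⁷ m.
Transfer ellipse a_t = (r₁ + r₂)/2 = 1.380×10⁷ m.
At r₁: circular v_c1 = √(μ/r₁) = 7447 m/s; transfer-perigee v_p = √[μ(2/r₁ − 1/a_t)] = 9058 m/s.
Δv₁ = v_p − v_c1 = 1611 m/s.
= 1.611 km/s.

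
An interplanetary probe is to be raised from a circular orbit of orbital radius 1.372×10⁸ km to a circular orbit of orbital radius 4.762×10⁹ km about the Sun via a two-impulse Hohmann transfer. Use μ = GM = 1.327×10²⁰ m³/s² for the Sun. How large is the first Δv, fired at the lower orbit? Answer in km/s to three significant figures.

r₁ = 1.372×10⁸ km = 1.372×10¹¹ m.
r₂ = 4.762×10⁹ km = 4.762×10¹² m.
Transfer ellipse a_t = (r₁ + r₂)/2 = 2.450×10¹² m.
At r₁: circular v_c1 = √(μ/r₁) = 31100 m/s; transfer-perihelion v_p = √[μ(2/r₁ − 1/a_t)] = 43360 m/s.
Δv₁ = v_p − v_c1 = 12260 m/s.
= 12.26 km/s.

Δv ≈ 12.3 km/s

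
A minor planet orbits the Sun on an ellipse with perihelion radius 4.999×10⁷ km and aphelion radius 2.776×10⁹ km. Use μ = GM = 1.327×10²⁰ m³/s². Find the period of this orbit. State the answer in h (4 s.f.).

T ≈ 254500 h

Semi-major axis a = (r_p + r_a)/2 = (4.9990×10⁷ + 2.7760×10⁹)/2 = 1.4130×10⁹ km = 1.413×10¹² m.
By Kepler's third law T = 2π√(a³/μ) = 2π × 1.458×10⁸ = 9.161×10⁸ s.
= 2.545×10⁵ h.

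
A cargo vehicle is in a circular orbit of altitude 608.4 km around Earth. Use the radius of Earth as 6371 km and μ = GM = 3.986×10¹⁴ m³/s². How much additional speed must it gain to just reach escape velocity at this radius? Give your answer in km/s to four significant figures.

Δv ≈ 3.130 km/s

r = 6371 + 608.4 = 6979.4 km = 6.9794×10⁶ m.
Circular speed v_c = √(μ/r) = 7557 m/s.
Escape speed v_esc = √(2μ/r) = √2 × v_c = 10690 m/s.
Δv = v_esc − v_c = 3130 m/s = 3.130 km/s.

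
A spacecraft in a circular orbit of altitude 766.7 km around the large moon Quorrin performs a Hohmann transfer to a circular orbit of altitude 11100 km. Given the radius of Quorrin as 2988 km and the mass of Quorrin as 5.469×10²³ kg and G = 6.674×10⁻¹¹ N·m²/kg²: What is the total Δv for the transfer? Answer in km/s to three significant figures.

μ = GM = 6.674×10⁻¹¹ × 5.469×10²³ = 3.650×10¹³ m³/s².
r₁ = 2988 + 766.7 = 3754.7 km = 3.7547×10⁶ m.
r₂ = 2988 + 11100 = 14088 km = 1.4088×10⁷ m.
Transfer ellipse a_t = (r₁ + r₂)/2 = 8.921×10⁶ m.
At r₁: circular v_c1 = √(μ/r₁) = 3118 m/s; transfer-periapsis v_p = √[μ(2/r₁ − 1/a_t)] = 3918 m/s.
Δv₁ = v_p − v_c1 = 800.2 m/s.
At r₂: circular v_c2 = √(μ/r₂) = 1610 m/s; transfer-apoapsis v_a = √[μ(2/r₂ − 1/a_t)] = 1044 m/s.
Δv₂ = v_c2 − v_a = 565.4 m/s.
Total Δv = Δv₁ + Δv₂ = 1366 m/s = 1.366 km/s.

Δv_total ≈ 1.37 km/s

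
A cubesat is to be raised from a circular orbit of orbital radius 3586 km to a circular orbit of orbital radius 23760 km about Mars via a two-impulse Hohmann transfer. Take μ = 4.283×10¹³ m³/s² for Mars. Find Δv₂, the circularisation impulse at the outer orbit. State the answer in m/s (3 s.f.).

r₁ = 3586 km = 3.586×10⁶ m.
r₂ = 23760 km = 2.376×10⁷ m.
Transfer ellipse a_t = (r₁ + r₂)/2 = 1.367×10⁷ m.
At r₁: circular v_c1 = √(μ/r₁) = 3456 m/s; transfer-periapsis v_p = √[μ(2/r₁ − 1/a_t)] = 4556 m/s.
At r₂: circular v_c2 = √(μ/r₂) = 1343 m/s; transfer-apoapsis v_a = √[μ(2/r₂ − 1/a_t)] = 687.6 m/s.
Δv₂ = v_c2 − v_a = 655.0 m/s.

Δv ≈ 655 m/s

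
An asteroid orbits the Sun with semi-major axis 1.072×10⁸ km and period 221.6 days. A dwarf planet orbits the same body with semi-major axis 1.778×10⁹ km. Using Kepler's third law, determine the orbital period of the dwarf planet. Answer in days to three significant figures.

T₂ ≈ 15000 days

Kepler's third law: T² ∝ a³, so T₂ = T₁ (a₂/a₁)^(3/2).
a₂/a₁ = 16.59, (a₂/a₁)^(3/2) = 67.55.
T₂ = 221.6 × 67.55 = 14970 days.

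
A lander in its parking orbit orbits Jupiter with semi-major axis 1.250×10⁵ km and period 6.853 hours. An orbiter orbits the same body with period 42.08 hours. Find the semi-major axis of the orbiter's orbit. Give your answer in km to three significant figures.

Kepler's third law: a³ ∝ T², so a₂ = a₁ (T₂/T₁)^(2/3).
T₂/T₁ = 6.140, (T₂/T₁)^(2/3) = 3.353.
a₂ = 1.250×10⁵ × 3.353 = 4.192×10⁵ km.

a₂ ≈ 4.19×10⁵ km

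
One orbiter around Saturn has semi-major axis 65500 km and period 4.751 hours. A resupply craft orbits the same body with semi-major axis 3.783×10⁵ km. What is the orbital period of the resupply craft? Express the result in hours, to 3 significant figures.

Kepler's third law: T² ∝ a³, so T₂ = T₁ (a₂/a₁)^(3/2).
a₂/a₁ = 5.776, (a₂/a₁)^(3/2) = 13.88.
T₂ = 4.751 × 13.88 = 65.94 hours.

T₂ ≈ 65.9 hours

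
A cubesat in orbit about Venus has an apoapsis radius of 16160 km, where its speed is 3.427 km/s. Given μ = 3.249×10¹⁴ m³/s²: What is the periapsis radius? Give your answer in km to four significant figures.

r_a = 1.616×10⁷ m.
Specific energy ε = v²/2 − μ/r = -1.423×10⁷ J/kg, so a = −μ/(2ε) = 1.141×10⁷ m.
The apsides satisfy r_p + r_a = 2a, so the periapsis radius is 2a − r_a = 6.667×10⁶ m = 6667.2 km.

periapsis radius ≈ 6667 km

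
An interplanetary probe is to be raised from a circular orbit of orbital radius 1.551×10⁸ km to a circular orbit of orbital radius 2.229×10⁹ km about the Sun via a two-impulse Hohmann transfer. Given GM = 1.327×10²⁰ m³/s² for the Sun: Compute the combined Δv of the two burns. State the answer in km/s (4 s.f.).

Δv_total ≈ 15.68 km/s

r₁ = 1.551×10⁸ km = 1.551×10¹¹ m.
r₂ = 2.229×10⁹ km = 2.229×10¹² m.
Transfer ellipse a_t = (r₁ + r₂)/2 = 1.192×10¹² m.
At r₁: circular v_c1 = √(μ/r₁) = 29250 m/s; transfer-perihelion v_p = √[μ(2/r₁ − 1/a_t)] = 40000 m/s.
Δv₁ = v_p − v_c1 = 10750 m/s.
At r₂: circular v_c2 = √(μ/r₂) = 7716 m/s; transfer-aphelion v_a = √[μ(2/r₂ − 1/a_t)] = 2783 m/s.
Δv₂ = v_c2 − v_a = 4933 m/s.
Total Δv = Δv₁ + Δv₂ = 15680 m/s = 15.68 km/s.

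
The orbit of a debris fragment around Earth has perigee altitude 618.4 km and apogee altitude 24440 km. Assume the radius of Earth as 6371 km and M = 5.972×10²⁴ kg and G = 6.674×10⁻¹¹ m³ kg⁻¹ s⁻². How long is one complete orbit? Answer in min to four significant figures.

T ≈ 431.0 min

μ = GM = 6.674×10⁻¹¹ × 5.972×10²⁴ = 3.986×10¹⁴ m³/s².
r_p = 6371 + 618.4 = 6989.4 km = 6.9894×10⁶ m.
r_a = 6371 + 24440 = 30811 km = 3.0811×10⁷ m.
Semi-major axis a = (r_p + r_a)/2 = (6989.4 + 30811)/2 = 18900 km = 1.890×10⁷ m.
By Kepler's third law T = 2π√(a³/μ) = 2π × 4.116×10³ = 2.586×10⁴ s.
= 431.0 min.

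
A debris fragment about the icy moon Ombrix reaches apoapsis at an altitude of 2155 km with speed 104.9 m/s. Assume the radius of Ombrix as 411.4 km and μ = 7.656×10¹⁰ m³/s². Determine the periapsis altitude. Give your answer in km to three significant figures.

r_a = 411.4 + 2155 = 2566.4 km = 2.566×10⁶ m.
Specific energy ε = v²/2 − μ/r = -2.433×10⁴ J/kg, so a = −μ/(2ε) = 1.573×10⁶ m.
The apsides satisfy r_p + r_a = 2a, so the periapsis radius is 2a − r_a = 5.804×10⁵ m = 580.38 km.
Periapsis altitude = 580.38 − 411.4 = 168.98 km.

periapsis altitude ≈ 169 km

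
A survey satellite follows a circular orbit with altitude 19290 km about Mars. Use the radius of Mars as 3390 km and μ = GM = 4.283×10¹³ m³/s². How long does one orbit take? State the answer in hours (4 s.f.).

r = 3390 + 19290 = 22680 km = 2.2680×10⁷ m.
Kepler's third law: T = 2π√(r³/μ) = 2π√((2.268×10⁷)³ / 4.283×10¹³).
r³/μ = 2.724×10⁸ s², so T = 2π × 1.650×10⁴ = 1.037×10⁵ s.
Converting: 1.037×10⁵ s ÷ 3600 = 28.81 hours.

T ≈ 28.81 hours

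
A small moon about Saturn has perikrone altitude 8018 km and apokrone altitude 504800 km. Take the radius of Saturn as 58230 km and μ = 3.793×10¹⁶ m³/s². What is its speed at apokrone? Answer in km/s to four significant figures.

r_p = 58230 + 8018 = 66248 km = 6.6248×10⁷ m.
r_a = 58230 + 504800 = 563030 km = 5.6303×10⁸ m.
Semi-major axis a = (r_p + r_a)/2 = 3.1464×10⁵ km = 3.146×10⁸ m.
Vis-viva: v² = μ(2/r − 1/a) = 3.793×10¹⁶ × (3.552×10⁻⁹ − 3.178×10⁻⁹) = 1.418×10⁷ m²/s².
v = 3766 m/s = 3.766 km/s.

v ≈ 3.766 km/s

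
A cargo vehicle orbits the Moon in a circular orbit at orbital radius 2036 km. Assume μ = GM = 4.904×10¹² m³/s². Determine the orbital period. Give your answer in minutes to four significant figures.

T ≈ 137.4 minutes

r = 2036 km = 2.036×10⁶ m.
Kepler's third law: T = 2π√(r³/μ) = 2π√((2.036×10⁶)³ / 4.904×10¹²).
r³/μ = 1.721×10⁶ s², so T = 2π × 1.312×10³ = 8.243×10³ s.
Converting: 8.243×10³ s ÷ 60.00 = 137.4 minutes.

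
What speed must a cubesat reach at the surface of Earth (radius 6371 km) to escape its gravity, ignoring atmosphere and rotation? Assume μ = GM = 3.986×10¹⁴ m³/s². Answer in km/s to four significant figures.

v_esc ≈ 11.19 km/s

r = R = 6.371×10⁶ m.
Escape speed v_esc = √(2μ/r) = √(2 × 3.986×10¹⁴ / 6.371×10⁶) = √(1.251×10⁸) = 11190 m/s.
= 11.19 km/s.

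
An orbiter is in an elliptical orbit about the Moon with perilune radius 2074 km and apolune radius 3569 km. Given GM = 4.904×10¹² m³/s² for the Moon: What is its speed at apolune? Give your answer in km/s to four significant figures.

v ≈ 1.005 km/s

Semi-major axis a = (r_p + r_a)/2 = 2821.5 km = 2.822×10⁶ m.
Vis-viva: v² = μ(2/r − 1/a) = 4.904×10¹² × (5.604×10⁻⁷ − 3.544×10⁻⁷) = 1.010×10⁶ m²/s².
v = 1005 m/s = 1.005 km/s.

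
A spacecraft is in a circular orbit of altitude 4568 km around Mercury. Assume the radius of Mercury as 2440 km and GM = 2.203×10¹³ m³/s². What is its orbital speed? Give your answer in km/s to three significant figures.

v ≈ 1.77 km/s

r = 2440 + 4568 = 7008.0 km = 7.0080×10⁶ m.
For a circular orbit v = √(μ/r) = √(2.203×10¹³ / 7.008×10⁶) = √(3.144×10⁶) = 1773 m/s.
That is 1.773 km/s.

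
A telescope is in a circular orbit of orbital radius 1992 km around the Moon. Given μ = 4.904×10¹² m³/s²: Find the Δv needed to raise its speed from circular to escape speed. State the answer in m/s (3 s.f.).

r = 1992 km = 1.992×10⁶ m.
Circular speed v_c = √(μ/r) = 1569 m/s.
Escape speed v_esc = √(2μ/r) = √2 × v_c = 2219 m/s.
Δv = v_esc − v_c = 649.9 m/s.

Δv ≈ 650 m/s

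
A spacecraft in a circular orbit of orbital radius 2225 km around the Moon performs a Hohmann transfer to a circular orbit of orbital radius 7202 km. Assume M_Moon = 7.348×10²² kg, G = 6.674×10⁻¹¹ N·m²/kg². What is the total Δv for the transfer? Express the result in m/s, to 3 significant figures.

Δv_total ≈ 609 m/s

μ = GM = 6.674×10⁻¹¹ × 7.348×10²² = 4.904×10¹² m³/s².
r₁ = 2225 km = 2.225×10⁶ m.
r₂ = 7202 km = 7.202×10⁶ m.
Transfer ellipse a_t = (r₁ + r₂)/2 = 4.714×10⁶ m.
At r₁: circular v_c1 = √(μ/r₁) = 1485 m/s; transfer-perilune v_p = √[μ(2/r₁ − 1/a_t)] = 1835 m/s.
Δv₁ = v_p − v_c1 = 350.5 m/s.
At r₂: circular v_c2 = √(μ/r₂) = 825.2 m/s; transfer-apolune v_a = √[μ(2/r₂ − 1/a_t)] = 566.9 m/s.
Δv₂ = v_c2 − v_a = 258.2 m/s.
Total Δv = Δv₁ + Δv₂ = 608.8 m/s.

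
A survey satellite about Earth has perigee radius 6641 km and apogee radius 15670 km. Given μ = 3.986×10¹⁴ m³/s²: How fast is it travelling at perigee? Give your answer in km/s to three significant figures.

v ≈ 9.18 km/s

Semi-major axis a = (r_p + r_a)/2 = 11156 km = 1.116×10⁷ m.
Vis-viva: v² = μ(2/r − 1/a) = 3.986×10¹⁴ × (3.012×10⁻⁷ − 8.964×10⁻⁸) = 8.431×10⁷ m²/s².
v = 9182 m/s = 9.182 km/s.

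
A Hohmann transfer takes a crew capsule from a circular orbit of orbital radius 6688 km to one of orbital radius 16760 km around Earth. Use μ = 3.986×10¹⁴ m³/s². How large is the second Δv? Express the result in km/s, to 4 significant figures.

r₁ = 6688 km = 6.688×10⁶ m.
r₂ = 16760 km = 1.676×10⁷ m.
Transfer ellipse a_t = (r₁ + r₂)/2 = 1.172×10⁷ m.
At r₁: circular v_c1 = √(μ/r₁) = 7720 m/s; transfer-perigee v_p = √[μ(2/r₁ − 1/a_t)] = 9230 m/s.
At r₂: circular v_c2 = √(μ/r₂) = 4877 m/s; transfer-apogee v_a = √[μ(2/r₂ − 1/a_t)] = 3683 m/s.
Δv₂ = v_c2 − v_a = 1193 m/s.
= 1.193 km/s.

Δv ≈ 1.193 km/s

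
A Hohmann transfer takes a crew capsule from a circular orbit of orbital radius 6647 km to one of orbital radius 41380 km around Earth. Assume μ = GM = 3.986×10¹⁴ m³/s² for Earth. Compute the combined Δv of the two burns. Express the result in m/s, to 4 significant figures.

Δv_total ≈ 3892 m/s

r₁ = 6647 km = 6.647×10⁶ m.
r₂ = 41380 km = 4.138×10⁷ m.
Transfer ellipse a_t = (r₁ + r₂)/2 = 2.401×10⁷ m.
At r₁: circular v_c1 = √(μ/r₁) = 7744 m/s; transfer-perigee v_p = √[μ(2/r₁ − 1/a_t)] = 10170 m/s.
Δv₁ = v_p − v_c1 = 2422 m/s.
At r₂: circular v_c2 = √(μ/r₂) = 3104 m/s; transfer-apogee v_a = √[μ(2/r₂ − 1/a_t)] = 1633 m/s.
Δv₂ = v_c2 − v_a = 1471 m/s.
Total Δv = Δv₁ + Δv₂ = 3892 m/s.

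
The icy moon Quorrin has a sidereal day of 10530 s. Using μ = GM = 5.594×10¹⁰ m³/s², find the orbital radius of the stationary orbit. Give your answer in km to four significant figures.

A synchronous orbit has period T, so by Kepler's third law a = (μT²/4π²)^(1/3).
μT²/4π² = 5.594×10¹⁰ × (1.053×10⁴)² / 39.48 = 1.571×10¹⁷ m³.
a = 5.396×10⁵ m = 539.60 km.

r_sync ≈ 539.6 km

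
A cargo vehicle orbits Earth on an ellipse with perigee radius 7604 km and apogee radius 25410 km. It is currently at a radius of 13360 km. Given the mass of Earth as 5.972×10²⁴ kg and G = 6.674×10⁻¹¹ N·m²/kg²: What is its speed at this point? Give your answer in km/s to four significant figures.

μ = GM = 6.674×10⁻¹¹ × 5.972×10²⁴ = 3.986×10¹⁴ m³/s².
Semi-major axis a = (r_p + r_a)/2 = 16507 km = 1.651×10⁷ m.
Vis-viva: v² = μ(2/r − 1/a) = 3.986×10¹⁴ × (1.497×10⁻⁷ − 6.058×10⁻⁸) = 3.552×10⁷ m²/s².
v = 5960 m/s = 5.960 km/s.

v ≈ 5.960 km/s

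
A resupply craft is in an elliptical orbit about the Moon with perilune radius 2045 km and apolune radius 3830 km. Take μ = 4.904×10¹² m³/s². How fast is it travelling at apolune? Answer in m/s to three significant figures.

Semi-major axis a = (r_p + r_a)/2 = 2937.5 km = 2.938×10⁶ m.
Vis-viva: v² = μ(2/r − 1/a) = 4.904×10¹² × (5.222×10⁻⁷ − 3.404×10⁻⁷) = 8.914×10⁵ m²/s².
v = 944.1 m/s.

v ≈ 944 m/s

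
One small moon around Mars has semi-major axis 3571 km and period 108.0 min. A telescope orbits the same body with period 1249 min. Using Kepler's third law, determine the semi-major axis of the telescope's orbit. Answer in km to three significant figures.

Kepler's third law: a³ ∝ T², so a₂ = a₁ (T₂/T₁)^(2/3).
T₂/T₁ = 11.56, (T₂/T₁)^(2/3) = 5.114.
a₂ = 3571 × 5.114 = 18260 km.

a₂ ≈ 18300 km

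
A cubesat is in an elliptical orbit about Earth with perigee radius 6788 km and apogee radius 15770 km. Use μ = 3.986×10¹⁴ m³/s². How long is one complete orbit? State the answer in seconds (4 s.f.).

T ≈ 11920 seconds

Semi-major axis a = (r_p + r_a)/2 = (6788.0 + 15770)/2 = 11279 km = 1.128×10⁷ m.
By Kepler's third law T = 2π√(a³/μ) = 2π × 1.897×10³ = 1.192×10⁴ s.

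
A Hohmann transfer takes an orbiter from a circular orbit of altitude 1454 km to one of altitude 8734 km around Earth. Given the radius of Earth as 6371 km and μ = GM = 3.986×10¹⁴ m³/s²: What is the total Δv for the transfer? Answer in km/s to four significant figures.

r₁ = 6371 + 1454 = 7825.0 km = 7.8250×10⁶ m.
r₂ = 6371 + 8734 = 15105 km = 1.5105×10⁷ m.
Transfer ellipse a_t = (r₁ + r₂)/2 = 1.146×10⁷ m.
At r₁: circular v_c1 = √(μ/r₁) = 7137 m/s; transfer-perigee v_p = √[μ(2/r₁ − 1/a_t)] = 8192 m/s.
Δv₁ = v_p − v_c1 = 1055 m/s.
At r₂: circular v_c2 = √(μ/r₂) = 5137 m/s; transfer-apogee v_a = √[μ(2/r₂ − 1/a_t)] = 4244 m/s.
Δv₂ = v_c2 − v_a = 893.1 m/s.
Total Δv = Δv₁ + Δv₂ = 1948 m/s = 1.948 km/s.

Δv_total ≈ 1.948 km/s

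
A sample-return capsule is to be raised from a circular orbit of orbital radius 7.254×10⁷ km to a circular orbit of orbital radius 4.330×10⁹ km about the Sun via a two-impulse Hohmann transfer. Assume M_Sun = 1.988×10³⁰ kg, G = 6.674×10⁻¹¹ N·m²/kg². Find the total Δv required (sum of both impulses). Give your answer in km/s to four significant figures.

Δv_total ≈ 21.75 km/s

μ = GM = 6.674×10⁻¹¹ × 1.988×10³⁰ = 1.327×10²⁰ m³/s².
r₁ = 7.254×10⁷ km = 7.254×10¹⁰ m.
r₂ = 4.330×10⁹ km = 4.330×10¹² m.
Transfer ellipse a_t = (r₁ + r₂)/2 = 2.201×10¹² m.
At r₁: circular v_c1 = √(μ/r₁) = 42770 m/s; transfer-perihelion v_p = √[μ(2/r₁ − 1/a_t)] = 59980 m/s.
Δv₁ = v_p − v_c1 = 17210 m/s.
At r₂: circular v_c2 = √(μ/r₂) = 5536 m/s; transfer-aphelion v_a = √[μ(2/r₂ − 1/a_t)] = 1005 m/s.
Δv₂ = v_c2 − v_a = 4531 m/s.
Total Δv = Δv₁ + Δv₂ = 21750 m/s = 21.75 km/s.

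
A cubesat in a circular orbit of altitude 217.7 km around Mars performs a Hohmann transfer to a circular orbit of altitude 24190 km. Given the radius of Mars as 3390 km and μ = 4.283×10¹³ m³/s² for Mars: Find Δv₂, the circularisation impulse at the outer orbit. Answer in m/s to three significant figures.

Δv ≈ 647 m/s

r₁ = 3390 + 217.7 = 3607.7 km = 3.6077×10⁶ m.
r₂ = 3390 + 24190 = 27580 km = 2.7580×10⁷ m.
Transfer ellipse a_t = (r₁ + r₂)/2 = 1.559×10⁷ m.
At r₁: circular v_c1 = √(μ/r₁) = 3446 m/s; transfer-periapsis v_p = √[μ(2/r₁ − 1/a_t)] = 4582 m/s.
At r₂: circular v_c2 = √(μ/r₂) = 1246 m/s; transfer-apoapsis v_a = √[μ(2/r₂ − 1/a_t)] = 599.4 m/s.
Δv₂ = v_c2 − v_a = 646.8 m/s.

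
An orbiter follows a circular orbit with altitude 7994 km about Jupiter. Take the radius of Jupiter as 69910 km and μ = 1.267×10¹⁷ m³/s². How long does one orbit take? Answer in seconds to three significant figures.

r = 69910 + 7994 = 77904 km = 7.7904×10⁷ m.
Kepler's third law: T = 2π√(r³/μ) = 2π√((7.790×10⁷)³ / 1.267×10¹⁷).
r³/μ = 3.732×10⁶ s², so T = 2π × 1.932×10³ = 1.214×10⁴ s.

T ≈ 12100 seconds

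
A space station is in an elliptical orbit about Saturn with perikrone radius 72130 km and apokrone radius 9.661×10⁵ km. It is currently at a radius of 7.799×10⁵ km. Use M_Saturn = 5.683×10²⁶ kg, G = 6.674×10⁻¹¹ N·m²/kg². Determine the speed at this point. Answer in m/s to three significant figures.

μ = GM = 6.674×10⁻¹¹ × 5.683×10²⁶ = 3.793×10¹⁶ m³/s².
Semi-major axis a = (r_p + r_a)/2 = 5.1912×10⁵ km = 5.191×10⁸ m.
Vis-viva: v² = μ(2/r − 1/a) = 3.793×10¹⁶ × (2.564×10⁻⁹ − 1.926×10⁻⁹) = 2.420×10⁷ m²/s².
v = 4919 m/s.

v ≈ 4920 m/s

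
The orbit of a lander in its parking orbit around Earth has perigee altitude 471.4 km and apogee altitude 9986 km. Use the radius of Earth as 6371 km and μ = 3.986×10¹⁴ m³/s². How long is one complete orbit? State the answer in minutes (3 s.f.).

r_p = 6371 + 471.4 = 6842.4 km = 6.8424×10⁶ m.
r_a = 6371 + 9986 = 16357 km = 1.6357×10⁷ m.
Semi-major axis a = (r_p + r_a)/2 = (6842.4 + 16357)/2 = 11600 km = 1.160×10⁷ m.
By Kepler's third law T = 2π√(a³/μ) = 2π × 1.979×10³ = 1.243×10⁴ s.
= 207.2 minutes.

T ≈ 207 minutes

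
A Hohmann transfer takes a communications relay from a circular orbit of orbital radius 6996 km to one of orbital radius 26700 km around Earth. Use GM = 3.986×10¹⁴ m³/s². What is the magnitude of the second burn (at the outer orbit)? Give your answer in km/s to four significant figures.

Δv ≈ 1.374 km/s

r₁ = 6996 km = 6.996×10⁶ m.
r₂ = 26700 km = 2.670×10⁷ m.
Transfer ellipse a_t = (r₁ + r₂)/2 = 1.685×10⁷ m.
At r₁: circular v_c1 = √(μ/r₁) = 7548 m/s; transfer-perigee v_p = √[μ(2/r₁ − 1/a_t)] = 9502 m/s.
At r₂: circular v_c2 = √(μ/r₂) = 3864 m/s; transfer-apogee v_a = √[μ(2/r₂ − 1/a_t)] = 2490 m/s.
Δv₂ = v_c2 − v_a = 1374 m/s.
= 1.374 km/s.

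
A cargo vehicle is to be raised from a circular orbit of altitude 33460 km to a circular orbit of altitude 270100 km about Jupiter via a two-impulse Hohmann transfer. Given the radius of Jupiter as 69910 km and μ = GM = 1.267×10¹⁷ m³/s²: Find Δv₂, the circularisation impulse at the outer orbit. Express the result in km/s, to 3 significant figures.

Δv ≈ 6.12 km/s

r₁ = 69910 + 33460 = 103370 km = 1.0337×10⁸ m.
r₂ = 69910 + 270100 = 340010 km = 3.4001×10⁸ m.
Transfer ellipse a_t = (r₁ + r₂)/2 = 2.217×10⁸ m.
At r₁: circular v_c1 = √(μ/r₁) = 35010 m/s; transfer-perijove v_p = √[μ(2/r₁ − 1/a_t)] = 43360 m/s.
At r₂: circular v_c2 = √(μ/r₂) = 19300 m/s; transfer-apojove v_a = √[μ(2/r₂ − 1/a_t)] = 13180 m/s.
Δv₂ = v_c2 − v_a = 6122 m/s.
= 6.122 km/s.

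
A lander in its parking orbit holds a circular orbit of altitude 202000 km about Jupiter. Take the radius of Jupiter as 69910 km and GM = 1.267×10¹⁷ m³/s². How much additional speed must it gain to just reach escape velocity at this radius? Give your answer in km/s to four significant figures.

Δv ≈ 8.941 km/s

r = 69910 + 202000 = 271910 km = 2.7191×10⁸ m.
Circular speed v_c = √(μ/r) = 21590 m/s.
Escape speed v_esc = √(2μ/r) = √2 × v_c = 30530 m/s.
Δv = v_esc − v_c = 8941 m/s = 8.941 km/s.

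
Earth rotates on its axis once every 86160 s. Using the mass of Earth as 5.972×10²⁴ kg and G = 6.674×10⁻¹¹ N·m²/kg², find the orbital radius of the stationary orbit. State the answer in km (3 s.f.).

μ = GM = 6.674×10⁻¹¹ × 5.972×10²⁴ = 3.986×10¹⁴ m³/s².
A synchronous orbit has period T, so by Kepler's third law a = (μT²/4π²)^(1/3).
μT²/4π² = 3.986×10¹⁴ × (8.616×10⁴)² / 39.48 = 7.495×10²² m³.
a = 4.216×10⁷ m = 42162 km.

r_sync ≈ 42200 km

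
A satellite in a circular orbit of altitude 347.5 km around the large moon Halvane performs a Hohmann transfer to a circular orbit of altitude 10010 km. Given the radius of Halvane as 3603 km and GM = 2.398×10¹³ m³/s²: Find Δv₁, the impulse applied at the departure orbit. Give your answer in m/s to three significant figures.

Δv ≈ 604 m/s

r₁ = 3603 + 347.5 = 3950.5 km = 3.9505×10⁶ m.
r₂ = 3603 + 10010 = 13613 km = 1.3613×10⁷ m.
Transfer ellipse a_t = (r₁ + r₂)/2 = 8.782×10⁶ m.
At r₁: circular v_c1 = √(μ/r₁) = 2464 m/s; transfer-periapsis v_p = √[μ(2/r₁ − 1/a_t)] = 3068 m/s.
Δv₁ = v_p − v_c1 = 603.7 m/s.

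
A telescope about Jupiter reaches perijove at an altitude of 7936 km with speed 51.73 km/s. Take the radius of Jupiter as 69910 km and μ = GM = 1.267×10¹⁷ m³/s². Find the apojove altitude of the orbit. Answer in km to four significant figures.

r_p = 69910 + 7936 = 77846 km = 7.785×10⁷ m.
Specific energy ε = v²/2 − μ/r = -2.896×10⁸ J/kg, so a = −μ/(2ε) = 2.188×10⁸ m.
The apsides satisfy r_p + r_a = 2a, so the apojove radius is 2a − r_p = 3.597×10⁸ m = 3.5969×10⁵ km.
Apojove altitude = 3.5969×10⁵ − 69910 = 2.8978×10⁵ km.

apojove altitude ≈ 2.898×10⁵ km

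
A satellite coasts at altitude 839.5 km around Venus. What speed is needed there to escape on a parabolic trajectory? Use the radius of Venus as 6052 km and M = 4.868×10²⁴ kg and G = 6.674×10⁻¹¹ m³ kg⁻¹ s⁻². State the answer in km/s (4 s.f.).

μ = GM = 6.674×10⁻¹¹ × 4.868×10²⁴ = 3.249×10¹⁴ m³/s².
r = 6052 + 839.5 = 6891.5 km = 6.8915×10⁶ m.
Escape speed v_esc = √(2μ/r) = √(2 × 3.249×10¹⁴ / 6.892×10⁶) = √(9.429×10⁷) = 9710 m/s.
= 9.710 km/s.

v_esc ≈ 9.710 km/s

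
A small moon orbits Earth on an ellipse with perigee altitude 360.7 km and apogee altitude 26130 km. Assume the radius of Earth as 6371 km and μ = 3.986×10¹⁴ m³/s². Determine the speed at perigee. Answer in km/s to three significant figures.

v ≈ 9.90 km/s

r_p = 6371 + 360.7 = 6731.7 km = 6.7317×10⁶ m.
r_a = 6371 + 26130 = 32501 km = 3.2501×10⁷ m.
Semi-major axis a = (r_p + r_a)/2 = 19616 km = 1.962×10⁷ m.
Vis-viva: v² = μ(2/r − 1/a) = 3.986×10¹⁴ × (2.971×10⁻⁷ − 5.098×10⁻⁸) = 9.810×10⁷ m²/s².
v = 9905 m/s = 9.905 km/s.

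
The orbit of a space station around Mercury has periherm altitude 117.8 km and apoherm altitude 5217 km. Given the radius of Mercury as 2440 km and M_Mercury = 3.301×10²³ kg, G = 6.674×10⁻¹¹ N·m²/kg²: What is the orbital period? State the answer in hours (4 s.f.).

T ≈ 4.292 hours

μ = GM = 6.674×10⁻¹¹ × 3.301×10²³ = 2.203×10¹³ m³/s².
r_p = 2440 + 117.8 = 2557.8 km = 2.5578×10⁶ m.
r_a = 2440 + 5217 = 7657.0 km = 7.6570×10⁶ m.
Semi-major axis a = (r_p + r_a)/2 = (2557.8 + 7657.0)/2 = 5107.4 km = 5.107×10⁶ m.
By Kepler's third law T = 2π√(a³/μ) = 2π × 2.459×10³ = 1.545×10⁴ s.
= 4.292 hours.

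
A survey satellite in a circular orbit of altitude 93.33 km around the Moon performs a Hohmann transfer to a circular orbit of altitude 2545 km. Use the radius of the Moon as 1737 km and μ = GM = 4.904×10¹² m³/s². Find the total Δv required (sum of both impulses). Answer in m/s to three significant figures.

r₁ = 1737 + 93.33 = 1830.3 km = 1.8303×10⁶ m.
r₂ = 1737 + 2545 = 4282.0 km = 4.2820×10⁶ m.
Transfer ellipse a_t = (r₁ + r₂)/2 = 3.056×10⁶ m.
At r₁: circular v_c1 = √(μ/r₁) = 1637 m/s; transfer-perilune v_p = √[μ(2/r₁ − 1/a_t)] = 1938 m/s.
Δv₁ = v_p − v_c1 = 300.7 m/s.
At r₂: circular v_c2 = √(μ/r₂) = 1070 m/s; transfer-apolune v_a = √[μ(2/r₂ − 1/a_t)] = 828.2 m/s.
Δv₂ = v_c2 − v_a = 242.0 m/s.
Total Δv = Δv₁ + Δv₂ = 542.6 m/s.

Δv_total ≈ 543 m/s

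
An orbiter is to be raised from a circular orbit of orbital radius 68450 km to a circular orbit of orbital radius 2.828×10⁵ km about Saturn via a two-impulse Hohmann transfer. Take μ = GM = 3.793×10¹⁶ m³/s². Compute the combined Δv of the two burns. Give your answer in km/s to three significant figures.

r₁ = 68450 km = 6.845×10⁷ m.
r₂ = 2.828×10⁵ km = 2.828×10⁸ m.
Transfer ellipse a_t = (r₁ + r₂)/2 = 1.756×10⁸ m.
At r₁: circular v_c1 = √(μ/r₁) = 23540 m/s; transfer-perikrone v_p = √[μ(2/r₁ − 1/a_t)] = 29870 m/s.
Δv₁ = v_p − v_c1 = 6331 m/s.
At r₂: circular v_c2 = √(μ/r₂) = 11580 m/s; transfer-apokrone v_a = √[μ(2/r₂ − 1/a_t)] = 7230 m/s.
Δv₂ = v_c2 − v_a = 4351 m/s.
Total Δv = Δv₁ + Δv₂ = 10680 m/s = 10.68 km/s.

Δv_total ≈ 10.7 km/s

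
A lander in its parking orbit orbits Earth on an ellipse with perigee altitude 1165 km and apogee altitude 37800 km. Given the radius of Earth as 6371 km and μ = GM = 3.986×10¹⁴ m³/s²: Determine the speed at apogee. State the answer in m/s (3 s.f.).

r_p = 6371 + 1165 = 7536.0 km = 7.5360×10⁶ m.
r_a = 6371 + 37800 = 44171 km = 4.4171×10⁷ m.
Semi-major axis a = (r_p + r_a)/2 = 25854 km = 2.585×10⁷ m.
Vis-viva: v² = μ(2/r − 1/a) = 3.986×10¹⁴ × (4.528×10⁻⁸ − 3.868×10⁻⁸) = 2.630×10⁶ m²/s².
v = 1622 m/s.

v ≈ 1620 m/s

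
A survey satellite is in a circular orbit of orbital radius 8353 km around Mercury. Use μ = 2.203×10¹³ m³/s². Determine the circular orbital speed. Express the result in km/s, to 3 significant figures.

r = 8353 km = 8.353×10⁶ m.
For a circular orbit v = √(μ/r) = √(2.203×10¹³ / 8.353×10⁶) = √(2.637×10⁶) = 1624 m/s.
That is 1.624 km/s.

v ≈ 1.62 km/s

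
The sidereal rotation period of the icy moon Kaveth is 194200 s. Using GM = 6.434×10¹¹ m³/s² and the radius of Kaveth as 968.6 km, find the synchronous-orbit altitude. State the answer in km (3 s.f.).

h_sync ≈ 7530 km

A synchronous orbit has period T, so by Kepler's third law a = (μT²/4π²)^(1/3).
μT²/4π² = 6.434×10¹¹ × (1.942×10⁵)² / 39.48 = 6.146×10²⁰ m³.
a = 8.502×10⁶ m = 8502.4 km.
Altitude h = a − R = 8502.4 − 968.6 = 7533.8 km.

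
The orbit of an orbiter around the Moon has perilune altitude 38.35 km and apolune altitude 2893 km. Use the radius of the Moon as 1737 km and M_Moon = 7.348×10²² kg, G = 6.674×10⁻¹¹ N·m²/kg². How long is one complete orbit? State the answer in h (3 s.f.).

μ = GM = 6.674×10⁻¹¹ × 7.348×10²² = 4.904×10¹² m³/s².
r_p = 1737 + 38.35 = 1775.3 km = 1.7754×10⁶ m.
r_a = 1737 + 2893 = 4630.0 km = 4.6300×10⁶ m.
Semi-major axis a = (r_p + r_a)/2 = (1775.3 + 4630.0)/2 = 3202.7 km = 3.203×10⁶ m.
By Kepler's third law T = 2π√(a³/μ) = 2π × 2.588×10³ = 1.626×10⁴ s.
= 4.517 h.

T ≈ 4.52 h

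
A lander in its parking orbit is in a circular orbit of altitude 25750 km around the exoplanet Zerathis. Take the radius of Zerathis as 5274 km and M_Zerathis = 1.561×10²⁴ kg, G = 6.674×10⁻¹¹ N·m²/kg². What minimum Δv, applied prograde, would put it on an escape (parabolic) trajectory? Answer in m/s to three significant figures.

Δv ≈ 759 m/s

μ = GM = 6.674×10⁻¹¹ × 1.561×10²⁴ = 1.042×10¹⁴ m³/s².
r = 5274 + 25750 = 31024 km = 3.1024×10⁷ m.
Circular speed v_c = √(μ/r) = 1833 m/s.
Escape speed v_esc = √(2μ/r) = √2 × v_c = 2592 m/s.
Δv = v_esc − v_c = 759.0 m/s.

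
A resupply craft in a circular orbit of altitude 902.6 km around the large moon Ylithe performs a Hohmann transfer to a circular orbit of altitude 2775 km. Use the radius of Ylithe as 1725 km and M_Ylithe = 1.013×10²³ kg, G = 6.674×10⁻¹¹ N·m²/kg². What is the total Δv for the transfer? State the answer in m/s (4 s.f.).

μ = GM = 6.674×10⁻¹¹ × 1.013×10²³ = 6.761×10¹² m³/s².
r₁ = 1725 + 902.6 = 2627.6 km = 2.6276×10⁶ m.
r₂ = 1725 + 2775 = 4500.0 km = 4.5000×10⁶ m.
Transfer ellipse a_t = (r₁ + r₂)/2 = 3.564×10⁶ m.
At r₁: circular v_c1 = √(μ/r₁) = 1604 m/s; transfer-periapsis v_p = √[μ(2/r₁ − 1/a_t)] = 1802 m/s.
Δv₁ = v_p − v_c1 = 198.4 m/s.
At r₂: circular v_c2 = √(μ/r₂) = 1226 m/s; transfer-apoapsis v_a = √[μ(2/r₂ − 1/a_t)] = 1052 m/s.
Δv₂ = v_c2 − v_a = 173.2 m/s.
Total Δv = Δv₁ + Δv₂ = 371.7 m/s.

Δv_total ≈ 371.7 m/s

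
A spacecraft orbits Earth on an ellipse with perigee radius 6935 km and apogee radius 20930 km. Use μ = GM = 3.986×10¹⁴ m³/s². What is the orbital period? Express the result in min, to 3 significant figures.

Semi-major axis a = (r_p + r_a)/2 = (6935.0 + 20930)/2 = 13932 km = 1.393×10⁷ m.
By Kepler's third law T = 2π√(a³/μ) = 2π × 2.605×10³ = 1.637×10⁴ s.
= 272.8 min.

T ≈ 273 min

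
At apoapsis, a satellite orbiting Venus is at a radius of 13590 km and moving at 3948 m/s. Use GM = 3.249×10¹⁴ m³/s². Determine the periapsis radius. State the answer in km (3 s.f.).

periapsis radius ≈ 6570 km

r_a = 1.359×10⁷ m.
Specific energy ε = v²/2 − μ/r = -1.611×10⁷ J/kg, so a = −μ/(2ε) = 1.008×10⁷ m.
The apsides satisfy r_p + r_a = 2a, so the periapsis radius is 2a − r_a = 6.573×10⁶ m = 6572.7 km.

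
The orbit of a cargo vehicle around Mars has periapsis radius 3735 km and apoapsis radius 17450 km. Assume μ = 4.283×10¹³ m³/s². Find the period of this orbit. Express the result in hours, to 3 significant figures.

T ≈ 9.19 hours

Semi-major axis a = (r_p + r_a)/2 = (3735.0 + 17450)/2 = 10592 km = 1.059×10⁷ m.
By Kepler's third law T = 2π√(a³/μ) = 2π × 5.268×10³ = 3.310×10⁴ s.
= 9.194 hours.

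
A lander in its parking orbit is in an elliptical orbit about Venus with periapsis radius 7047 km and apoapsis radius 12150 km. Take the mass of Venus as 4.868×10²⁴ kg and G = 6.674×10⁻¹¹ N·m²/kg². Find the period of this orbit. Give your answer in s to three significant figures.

μ = GM = 6.674×10⁻¹¹ × 4.868×10²⁴ = 3.249×10¹⁴ m³/s².
Semi-major axis a = (r_p + r_a)/2 = (7047.0 + 12150)/2 = 9598.5 km = 9.598×10⁶ m.
By Kepler's third law T = 2π√(a³/μ) = 2π × 1.650×10³ = 1.037×10⁴ s.

T ≈ 10400 s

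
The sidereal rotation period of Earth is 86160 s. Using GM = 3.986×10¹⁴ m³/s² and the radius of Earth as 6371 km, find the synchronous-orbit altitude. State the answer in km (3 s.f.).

A synchronous orbit has period T, so by Kepler's third law a = (μT²/4π²)^(1/3).
μT²/4π² = 3.986×10¹⁴ × (8.616×10⁴)² / 39.48 = 7.495×10²² m³.
a = 4.216×10⁷ m = 42163 km.
Altitude h = a − R = 42163 − 6371 = 35792 km.

h_sync ≈ 35800 km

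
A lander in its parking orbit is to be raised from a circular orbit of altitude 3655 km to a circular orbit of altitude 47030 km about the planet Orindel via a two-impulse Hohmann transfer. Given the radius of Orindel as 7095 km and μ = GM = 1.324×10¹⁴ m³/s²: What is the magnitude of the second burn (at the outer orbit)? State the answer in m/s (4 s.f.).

Δv ≈ 663.7 m/s

r₁ = 7095 + 3655 = 10750 km = 1.0750×10⁷ m.
r₂ = 7095 + 47030 = 54125 km = 5.4125×10⁷ m.
Transfer ellipse a_t = (r₁ + r₂)/2 = 3.244×10⁷ m.
At r₁: circular v_c1 = √(μ/r₁) = 3509 m/s; transfer-periapsis v_p = √[μ(2/r₁ − 1/a_t)] = 4533 m/s.
At r₂: circular v_c2 = √(μ/r₂) = 1564 m/s; transfer-apoapsis v_a = √[μ(2/r₂ − 1/a_t)] = 900.4 m/s.
Δv₂ = v_c2 − v_a = 663.7 m/s.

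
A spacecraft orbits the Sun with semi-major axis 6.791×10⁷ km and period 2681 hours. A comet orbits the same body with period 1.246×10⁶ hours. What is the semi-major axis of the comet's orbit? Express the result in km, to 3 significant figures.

Kepler's third law: a³ ∝ T², so a₂ = a₁ (T₂/T₁)^(2/3).
T₂/T₁ = 464.8, (T₂/T₁)^(2/3) = 60.00.
a₂ = 6.791×10⁷ × 60.00 = 4.075×10⁹ km.

a₂ ≈ 4.07×10⁹ km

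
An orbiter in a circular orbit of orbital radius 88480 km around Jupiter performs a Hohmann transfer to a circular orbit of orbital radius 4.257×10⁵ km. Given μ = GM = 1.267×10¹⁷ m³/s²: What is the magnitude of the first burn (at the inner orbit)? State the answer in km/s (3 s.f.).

r₁ = 88480 km = 8.848×10⁷ m.
r₂ = 4.257×10⁵ km = 4.257×10⁸ m.
Transfer ellipse a_t = (r₁ + r₂)/2 = 2.571×10⁸ m.
At r₁: circular v_c1 = √(μ/r₁) = 37840 m/s; transfer-perijove v_p = √[μ(2/r₁ − 1/a_t)] = 48690 m/s.
Δv₁ = v_p − v_c1 = 10850 m/s.
= 10.85 km/s.

Δv ≈ 10.9 km/s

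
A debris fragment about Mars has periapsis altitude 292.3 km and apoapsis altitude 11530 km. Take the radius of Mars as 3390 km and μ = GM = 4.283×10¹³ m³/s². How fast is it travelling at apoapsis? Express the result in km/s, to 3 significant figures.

v ≈ 1.07 km/s

r_p = 3390 + 292.3 = 3682.3 km = 3.6823×10⁶ m.
r_a = 3390 + 11530 = 14920 km = 1.4920×10⁷ m.
Semi-major axis a = (r_p + r_a)/2 = 9301.1 km = 9.301×10⁶ m.
Vis-viva: v² = μ(2/r − 1/a) = 4.283×10¹³ × (1.340×10⁻⁷ − 1.075×10⁻⁷) = 1.136×10⁶ m²/s².
v = 1066 m/s = 1.066 km/s.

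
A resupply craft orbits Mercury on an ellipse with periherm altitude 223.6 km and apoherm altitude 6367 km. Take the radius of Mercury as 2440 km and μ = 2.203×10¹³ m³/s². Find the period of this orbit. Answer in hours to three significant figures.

r_p = 2440 + 223.6 = 2663.6 km = 2.6636×10⁶ m.
r_a = 2440 + 6367 = 8807.0 km = 8.8070×10⁶ m.
Semi-major axis a = (r_p + r_a)/2 = (2663.6 + 8807.0)/2 = 5735.3 km = 5.735×10⁶ m.
By Kepler's third law T = 2π√(a³/μ) = 2π × 2.926×10³ = 1.839×10⁴ s.
= 5.107 hours.

T ≈ 5.11 hours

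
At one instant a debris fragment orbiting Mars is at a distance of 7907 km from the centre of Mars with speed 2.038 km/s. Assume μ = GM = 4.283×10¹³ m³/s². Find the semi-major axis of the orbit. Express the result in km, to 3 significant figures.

r = 7.907×10⁶ m.
Specific orbital energy ε = v²/2 − μ/r = (2038)²/2 − 4.283×10¹³/7.907×10⁶ = -3.340×10⁶ J/kg.
Since ε = −μ/(2a), a = −μ/(2ε) = 6.412×10⁶ m = 6411.7 km.

a ≈ 6410 km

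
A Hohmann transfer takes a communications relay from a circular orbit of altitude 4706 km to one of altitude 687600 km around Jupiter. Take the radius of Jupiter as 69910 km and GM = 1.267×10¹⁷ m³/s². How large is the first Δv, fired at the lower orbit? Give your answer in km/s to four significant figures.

Δv ≈ 14.39 km/s

r₁ = 69910 + 4706 = 74616 km = 7.4616×10⁷ m.
r₂ = 69910 + 687600 = 757510 km = 7.5751×10⁸ m.
Transfer ellipse a_t = (r₁ + r₂)/2 = 4.161×10⁸ m.
At r₁: circular v_c1 = √(μ/r₁) = 41210 m/s; transfer-perijove v_p = √[μ(2/r₁ − 1/a_t)] = 55600 m/s.
Δv₁ = v_p − v_c1 = 14390 m/s.
= 14.39 km/s.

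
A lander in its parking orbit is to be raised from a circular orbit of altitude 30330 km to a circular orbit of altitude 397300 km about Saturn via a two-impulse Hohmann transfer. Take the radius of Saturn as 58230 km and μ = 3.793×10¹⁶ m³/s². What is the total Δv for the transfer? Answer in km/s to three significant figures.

Δv_total ≈ 10.0 km/s

r₁ = 58230 + 30330 = 88560 km = 8.8560×10⁷ m.
r₂ = 58230 + 397300 = 455530 km = 4.5553×10⁸ m.
Transfer ellipse a_t = (r₁ + r₂)/2 = 2.720×10⁸ m.
At r₁: circular v_c1 = √(μ/r₁) = 20700 m/s; transfer-perikrone v_p = √[μ(2/r₁ − 1/a_t)] = 26780 m/s.
Δv₁ = v_p − v_c1 = 6085 m/s.
At r₂: circular v_c2 = √(μ/r₂) = 9125 m/s; transfer-apokrone v_a = √[μ(2/r₂ − 1/a_t)] = 5206 m/s.
Δv₂ = v_c2 − v_a = 3919 m/s.
Total Δv = Δv₁ + Δv₂ = 10000 m/s = 10.00 km/s.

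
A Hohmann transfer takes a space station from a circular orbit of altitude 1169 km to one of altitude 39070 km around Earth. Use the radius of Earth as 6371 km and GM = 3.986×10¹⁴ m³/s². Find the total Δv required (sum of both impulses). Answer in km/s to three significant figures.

Δv_total ≈ 3.63 km/s

r₁ = 6371 + 1169 = 7540.0 km = 7.5400×10⁶ m.
r₂ = 6371 + 39070 = 45441 km = 4.5441×10⁷ m.
Transfer ellipse a_t = (r₁ + r₂)/2 = 2.649×10⁷ m.
At r₁: circular v_c1 = √(μ/r₁) = 7271 m/s; transfer-perigee v_p = √[μ(2/r₁ − 1/a_t)] = 9523 m/s.
Δv₁ = v_p − v_c1 = 2252 m/s.
At r₂: circular v_c2 = √(μ/r₂) = 2962 m/s; transfer-apogee v_a = √[μ(2/r₂ − 1/a_t)] = 1580 m/s.
Δv₂ = v_c2 − v_a = 1382 m/s.
Total Δv = Δv₁ + Δv₂ = 3634 m/s = 3.634 km/s.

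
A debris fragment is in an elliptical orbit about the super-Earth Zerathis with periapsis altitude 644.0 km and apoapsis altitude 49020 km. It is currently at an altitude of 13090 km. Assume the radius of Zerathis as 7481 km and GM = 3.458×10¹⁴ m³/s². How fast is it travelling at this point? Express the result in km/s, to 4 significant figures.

v ≈ 4.787 km/s

r_p = 7481 + 644.0 = 8125.0 km = 8.1250×10⁶ m.
r_a = 7481 + 49020 = 56501 km = 5.6501×10⁷ m.
r = 7481 + 13090 = 20571 km = 2.057×10⁷ m.
Semi-major axis a = (r_p + r_a)/2 = 32313 km = 3.231×10⁷ m.
Vis-viva: v² = μ(2/r − 1/a) = 3.458×10¹⁴ × (9.722×10⁻⁸ − 3.095×10⁻⁸) = 2.292×10⁷ m²/s².
v = 4787 m/s = 4.787 km/s.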